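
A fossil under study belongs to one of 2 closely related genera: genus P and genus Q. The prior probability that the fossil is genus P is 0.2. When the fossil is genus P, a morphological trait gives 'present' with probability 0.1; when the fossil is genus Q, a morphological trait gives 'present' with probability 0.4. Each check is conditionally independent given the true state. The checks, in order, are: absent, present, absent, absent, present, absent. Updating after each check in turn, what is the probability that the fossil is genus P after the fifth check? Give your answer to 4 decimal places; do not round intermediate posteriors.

0.0501

Apply Bayes' rule sequentially, carrying P(genus P) forward.
After 'absent': P(genus P) = 0.9·0.2000 / (0.9·0.2000 + 0.6·0.8000) ≈ 0.2727
After 'present': P(genus P) = 0.1·0.2727 / (0.1·0.2727 + 0.4·0.7273) ≈ 0.0857
After 'absent': P(genus P) = 0.9·0.0857 / (0.9·0.0857 + 0.6·0.9143) ≈ 0.1233
After 'absent': P(genus P) = 0.9·0.1233 / (0.9·0.1233 + 0.6·0.8767) ≈ 0.1742
After 'present': P(genus P) = 0.1·0.1742 / (0.1·0.1742 + 0.4·0.8258) ≈ 0.0501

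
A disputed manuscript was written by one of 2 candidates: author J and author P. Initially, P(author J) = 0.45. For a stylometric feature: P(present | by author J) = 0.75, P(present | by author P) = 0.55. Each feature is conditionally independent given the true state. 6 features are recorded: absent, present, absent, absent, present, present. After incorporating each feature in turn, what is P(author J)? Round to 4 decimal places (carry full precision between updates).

Apply Bayes' rule sequentially, carrying P(author J) forward.
After 'absent': P(author J) = 0.25·0.4500 / (0.25·0.4500 + 0.45·0.5500) ≈ 0.3125
After 'present': P(author J) = 0.75·0.3125 / (0.75·0.3125 + 0.55·0.6875) ≈ 0.3827
After 'absent': P(author J) = 0.25·0.3827 / (0.25·0.3827 + 0.45·0.6173) ≈ 0.2561
After 'absent': P(author J) = 0.25·0.2561 / (0.25·0.2561 + 0.45·0.7439) ≈ 0.1606
After 'present': P(author J) = 0.75·0.1606 / (0.75·0.1606 + 0.55·0.8394) ≈ 0.2069
After 'present': P(author J) = 0.75·0.2069 / (0.75·0.2069 + 0.55·0.7931) ≈ 0.2624

0.2624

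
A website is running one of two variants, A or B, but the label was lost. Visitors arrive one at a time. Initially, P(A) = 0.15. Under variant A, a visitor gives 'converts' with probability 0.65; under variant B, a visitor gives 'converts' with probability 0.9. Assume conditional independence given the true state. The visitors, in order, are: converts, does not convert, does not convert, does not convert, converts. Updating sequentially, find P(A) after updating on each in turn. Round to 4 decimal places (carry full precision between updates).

Apply Bayes' rule sequentially, carrying P(A) forward.
After 'converts': P(A) = 0.65·0.1500 / (0.65·0.1500 + 0.9·0.8500) ≈ 0.1130
After 'does not convert': P(A) = 0.35·0.1130 / (0.35·0.1130 + 0.1·0.8870) ≈ 0.3085
After 'does not convert': P(A) = 0.35·0.3085 / (0.35·0.3085 + 0.1·0.6915) ≈ 0.6096
After 'does not convert': P(A) = 0.35·0.6096 / (0.35·0.6096 + 0.1·0.3904) ≈ 0.8453
After 'converts': P(A) = 0.65·0.8453 / (0.65·0.8453 + 0.9·0.1547) ≈ 0.7978

0.7978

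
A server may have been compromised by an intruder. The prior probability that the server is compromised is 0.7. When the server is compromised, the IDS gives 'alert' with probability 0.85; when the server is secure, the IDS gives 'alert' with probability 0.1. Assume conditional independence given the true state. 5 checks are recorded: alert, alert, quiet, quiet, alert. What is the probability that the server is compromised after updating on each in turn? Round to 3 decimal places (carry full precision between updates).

0.975

Apply Bayes' rule sequentially, carrying P(compromised) forward.
After 'alert': P(compromised) = 0.85·0.7000 / (0.85·0.7000 + 0.1·0.3000) ≈ 0.9520
After 'alert': P(compromised) = 0.85·0.9520 / (0.85·0.9520 + 0.1·0.0480) ≈ 0.9941
After 'quiet': P(compromised) = 0.15·0.9941 / (0.15·0.9941 + 0.9·0.0059) ≈ 0.9656
After 'quiet': P(compromised) = 0.15·0.9656 / (0.15·0.9656 + 0.9·0.0344) ≈ 0.8240
After 'alert': P(compromised) = 0.85·0.8240 / (0.85·0.8240 + 0.1·0.1760) ≈ 0.9755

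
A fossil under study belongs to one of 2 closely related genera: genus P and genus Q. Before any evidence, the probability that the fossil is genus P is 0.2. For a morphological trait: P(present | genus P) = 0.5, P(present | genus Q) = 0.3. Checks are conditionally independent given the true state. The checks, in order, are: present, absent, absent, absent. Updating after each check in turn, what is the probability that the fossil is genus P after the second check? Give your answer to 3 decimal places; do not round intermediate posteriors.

After 'present': P(genus P) = 0.5·0.2000 / (0.5·0.2000 + 0.3·0.8000) ≈ 0.2941
After 'absent': P(genus P) = 0.5·0.2941 / (0.5·0.2941 + 0.7·0.7059) ≈ 0.2294

0.229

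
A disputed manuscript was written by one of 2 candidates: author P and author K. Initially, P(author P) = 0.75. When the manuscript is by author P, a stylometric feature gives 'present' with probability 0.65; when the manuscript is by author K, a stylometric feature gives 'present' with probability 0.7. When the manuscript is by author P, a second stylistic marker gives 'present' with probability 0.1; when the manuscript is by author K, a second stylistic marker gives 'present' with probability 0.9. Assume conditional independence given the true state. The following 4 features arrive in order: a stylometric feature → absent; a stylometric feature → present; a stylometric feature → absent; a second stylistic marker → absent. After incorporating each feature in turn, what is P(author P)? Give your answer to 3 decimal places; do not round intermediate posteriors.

0.972

Each posterior becomes the prior for the next update.
After a stylometric feature='absent': P(author P) = 0.35·0.7500 / (0.35·0.7500 + 0.3·0.2500) ≈ 0.7778
After a stylometric feature='present': P(author P) = 0.65·0.7778 / (0.65·0.7778 + 0.7·0.2222) ≈ 0.7647
After a stylometric feature='absent': P(author P) = 0.35·0.7647 / (0.35·0.7647 + 0.3·0.2353) ≈ 0.7913
After a second stylistic marker='absent': P(author P) = 0.9·0.7913 / (0.9·0.7913 + 0.1·0.2087) ≈ 0.9715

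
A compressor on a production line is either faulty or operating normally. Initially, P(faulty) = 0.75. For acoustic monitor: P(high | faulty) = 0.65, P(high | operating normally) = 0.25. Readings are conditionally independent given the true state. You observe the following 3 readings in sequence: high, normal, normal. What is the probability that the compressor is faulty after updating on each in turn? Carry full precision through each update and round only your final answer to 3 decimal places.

0.629

After 'high': P(faulty) = 0.65·0.7500 / (0.65·0.7500 + 0.25·0.2500) ≈ 0.8864
After 'normal': P(faulty) = 0.35·0.8864 / (0.35·0.8864 + 0.75·0.1136) ≈ 0.7845
After 'normal': P(faulty) = 0.35·0.7845 / (0.35·0.7845 + 0.75·0.2155) ≈ 0.6294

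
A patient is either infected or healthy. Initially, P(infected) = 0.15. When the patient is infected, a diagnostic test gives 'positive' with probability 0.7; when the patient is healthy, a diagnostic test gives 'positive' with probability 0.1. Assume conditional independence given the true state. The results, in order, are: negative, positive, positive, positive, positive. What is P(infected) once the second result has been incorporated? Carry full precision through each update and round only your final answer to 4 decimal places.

After 'negative': P(infected) = 0.3·0.1500 / (0.3·0.1500 + 0.9·0.8500) ≈ 0.0556
After 'positive': P(infected) = 0.7·0.0556 / (0.7·0.0556 + 0.1·0.9444) ≈ 0.2917

0.2917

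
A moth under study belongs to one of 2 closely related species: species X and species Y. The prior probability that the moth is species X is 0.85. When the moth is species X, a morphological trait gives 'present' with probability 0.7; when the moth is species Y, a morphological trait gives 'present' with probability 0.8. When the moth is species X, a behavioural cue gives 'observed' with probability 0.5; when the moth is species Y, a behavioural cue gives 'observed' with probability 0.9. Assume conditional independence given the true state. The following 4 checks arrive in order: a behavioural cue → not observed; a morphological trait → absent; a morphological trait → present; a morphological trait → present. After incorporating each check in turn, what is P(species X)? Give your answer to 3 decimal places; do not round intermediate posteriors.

0.970

Each posterior becomes the prior for the next update.
After a behavioural cue='not observed': P(species X) = 0.5·0.8500 / (0.5·0.8500 + 0.1·0.1500) ≈ 0.9659
After a morphological trait='absent': P(species X) = 0.3·0.9659 / (0.3·0.9659 + 0.2·0.0341) ≈ 0.9770
After a morphological trait='present': P(species X) = 0.7·0.9770 / (0.7·0.9770 + 0.8·0.0230) ≈ 0.9738
After a morphological trait='present': P(species X) = 0.7·0.9738 / (0.7·0.9738 + 0.8·0.0262) ≈ 0.9702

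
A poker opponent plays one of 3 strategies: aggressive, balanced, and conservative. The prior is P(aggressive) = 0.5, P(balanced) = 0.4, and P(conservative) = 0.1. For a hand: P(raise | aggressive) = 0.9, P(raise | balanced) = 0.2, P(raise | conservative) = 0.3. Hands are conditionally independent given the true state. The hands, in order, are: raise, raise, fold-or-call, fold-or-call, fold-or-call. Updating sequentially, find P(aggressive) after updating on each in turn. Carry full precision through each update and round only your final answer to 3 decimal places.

0.035

After 'raise': normaliser = 0.9·0.5000 + 0.2·0.4000 + 0.3·0.1000; P(aggressive) ≈ 0.8036, P(balanced) ≈ 0.1429, P(conservative) ≈ 0.0536
After 'raise': normaliser = 0.9·0.8036 + 0.2·0.1429 + 0.3·0.0536; P(aggressive) ≈ 0.9419, P(balanced) ≈ 0.0372, P(conservative) ≈ 0.0209
After 'fold-or-call': normaliser = 0.1·0.9419 + 0.8·0.0372 + 0.7·0.0209; P(aggressive) ≈ 0.6795, P(balanced) ≈ 0.2148, P(conservative) ≈ 0.1057
After 'fold-or-call': normaliser = 0.1·0.6795 + 0.8·0.2148 + 0.7·0.1057; P(aggressive) ≈ 0.2166, P(balanced) ≈ 0.5476, P(conservative) ≈ 0.2358
After 'fold-or-call': normaliser = 0.1·0.2166 + 0.8·0.5476 + 0.7·0.2358; P(aggressive) ≈ 0.0347, P(balanced) ≈ 0.7011, P(conservative) ≈ 0.2642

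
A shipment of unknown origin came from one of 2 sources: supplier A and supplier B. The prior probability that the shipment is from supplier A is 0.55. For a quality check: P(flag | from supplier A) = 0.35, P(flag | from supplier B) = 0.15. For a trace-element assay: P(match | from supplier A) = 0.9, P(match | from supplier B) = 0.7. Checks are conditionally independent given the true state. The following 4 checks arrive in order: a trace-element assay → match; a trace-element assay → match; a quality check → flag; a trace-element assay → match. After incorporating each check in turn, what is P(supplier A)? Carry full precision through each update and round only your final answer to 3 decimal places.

0.858

Each posterior becomes the prior for the next update.
After a trace-element assay='match': P(supplier A) = 0.9·0.5500 / (0.9·0.5500 + 0.7·0.4500) ≈ 0.6111
After a trace-element assay='match': P(supplier A) = 0.9·0.6111 / (0.9·0.6111 + 0.7·0.3889) ≈ 0.6689
After a quality check='flag': P(supplier A) = 0.35·0.6689 / (0.35·0.6689 + 0.15·0.3311) ≈ 0.8250
After a trace-element assay='match': P(supplier A) = 0.9·0.8250 / (0.9·0.8250 + 0.7·0.1750) ≈ 0.8584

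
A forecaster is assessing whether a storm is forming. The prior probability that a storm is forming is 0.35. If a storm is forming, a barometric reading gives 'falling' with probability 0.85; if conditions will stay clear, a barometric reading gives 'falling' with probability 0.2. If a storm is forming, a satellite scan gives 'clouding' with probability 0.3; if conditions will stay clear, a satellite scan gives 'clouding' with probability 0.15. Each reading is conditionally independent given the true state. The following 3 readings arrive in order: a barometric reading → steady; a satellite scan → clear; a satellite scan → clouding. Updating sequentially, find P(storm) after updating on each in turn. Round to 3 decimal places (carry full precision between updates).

After a barometric reading='steady': P(storm) = 0.15·0.3500 / (0.15·0.3500 + 0.8·0.6500) ≈ 0.0917
After a satellite scan='clear': P(storm) = 0.7·0.0917 / (0.7·0.0917 + 0.85·0.9083) ≈ 0.0768
After a satellite scan='clouding': P(storm) = 0.3·0.0768 / (0.3·0.0768 + 0.15·0.9232) ≈ 0.1426

0.143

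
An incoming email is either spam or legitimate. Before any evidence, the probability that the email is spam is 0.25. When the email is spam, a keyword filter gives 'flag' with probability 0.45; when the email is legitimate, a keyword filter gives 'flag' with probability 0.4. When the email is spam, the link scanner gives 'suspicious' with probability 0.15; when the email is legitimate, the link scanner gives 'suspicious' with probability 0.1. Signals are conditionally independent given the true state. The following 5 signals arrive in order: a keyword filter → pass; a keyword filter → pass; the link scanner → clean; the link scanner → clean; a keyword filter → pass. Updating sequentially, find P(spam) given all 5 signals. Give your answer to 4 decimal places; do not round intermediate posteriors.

0.1863

After a keyword filter='pass': P(spam) = 0.55·0.2500 / (0.55·0.2500 + 0.6·0.7500) ≈ 0.2340
After a keyword filter='pass': P(spam) = 0.55·0.2340 / (0.55·0.2340 + 0.6·0.7660) ≈ 0.2188
After the link scanner='clean': P(spam) = 0.85·0.2188 / (0.85·0.2188 + 0.9·0.7812) ≈ 0.2092
After the link scanner='clean': P(spam) = 0.85·0.2092 / (0.85·0.2092 + 0.9·0.7908) ≈ 0.1999
After a keyword filter='pass': P(spam) = 0.55·0.1999 / (0.55·0.1999 + 0.6·0.8001) ≈ 0.1863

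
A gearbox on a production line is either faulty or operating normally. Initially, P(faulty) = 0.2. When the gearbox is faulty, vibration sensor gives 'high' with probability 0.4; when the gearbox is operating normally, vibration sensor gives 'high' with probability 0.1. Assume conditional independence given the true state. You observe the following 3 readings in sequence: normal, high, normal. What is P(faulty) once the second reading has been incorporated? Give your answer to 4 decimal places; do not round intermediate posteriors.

Each posterior becomes the prior for the next update.
After 'normal': P(faulty) = 0.6·0.2000 / (0.6·0.2000 + 0.9·0.8000) ≈ 0.1429
After 'high': P(faulty) = 0.4·0.1429 / (0.4·0.1429 + 0.1·0.8571) ≈ 0.4000

0.4000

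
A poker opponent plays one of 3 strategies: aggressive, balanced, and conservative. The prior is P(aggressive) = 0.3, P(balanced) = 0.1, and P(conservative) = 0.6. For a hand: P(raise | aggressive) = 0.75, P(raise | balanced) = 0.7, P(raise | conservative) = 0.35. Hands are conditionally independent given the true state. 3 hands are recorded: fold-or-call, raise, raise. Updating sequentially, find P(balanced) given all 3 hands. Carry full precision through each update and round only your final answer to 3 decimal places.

Each posterior becomes the prior for the next update.
After 'fold-or-call': normaliser = 0.25·0.3000 + 0.3·0.1000 + 0.65·0.6000; P(aggressive) ≈ 0.1515, P(balanced) ≈ 0.0606, P(conservative) ≈ 0.7879
After 'raise': normaliser = 0.75·0.1515 + 0.7·0.0606 + 0.35·0.7879; P(aggressive) ≈ 0.2632, P(balanced) ≈ 0.0982, P(conservative) ≈ 0.6386
After 'raise': normaliser = 0.75·0.2632 + 0.7·0.0982 + 0.35·0.6386; P(aggressive) ≈ 0.4031, P(balanced) ≈ 0.1405, P(conservative) ≈ 0.4565

0.140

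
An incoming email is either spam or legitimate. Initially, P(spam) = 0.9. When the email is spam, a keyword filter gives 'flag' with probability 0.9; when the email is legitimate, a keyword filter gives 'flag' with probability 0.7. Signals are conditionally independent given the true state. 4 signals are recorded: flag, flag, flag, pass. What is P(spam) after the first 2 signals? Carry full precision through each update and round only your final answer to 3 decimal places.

After 'flag': P(spam) = 0.9·0.9000 / (0.9·0.9000 + 0.7·0.1000) ≈ 0.9205
After 'flag': P(spam) = 0.9·0.9205 / (0.9·0.9205 + 0.7·0.0795) ≈ 0.9370

0.937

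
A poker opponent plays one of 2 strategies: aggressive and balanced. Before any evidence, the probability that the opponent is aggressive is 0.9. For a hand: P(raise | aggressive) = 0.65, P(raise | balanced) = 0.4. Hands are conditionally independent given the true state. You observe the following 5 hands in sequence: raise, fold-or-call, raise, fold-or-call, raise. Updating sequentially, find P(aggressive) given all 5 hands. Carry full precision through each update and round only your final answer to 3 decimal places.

After 'raise': P(aggressive) = 0.65·0.9000 / (0.65·0.9000 + 0.4·0.1000) ≈ 0.9360
After 'fold-or-call': P(aggressive) = 0.35·0.9360 / (0.35·0.9360 + 0.6·0.0640) ≈ 0.8951
After 'raise': P(aggressive) = 0.65·0.8951 / (0.65·0.8951 + 0.4·0.1049) ≈ 0.9327
After 'fold-or-call': P(aggressive) = 0.35·0.9327 / (0.35·0.9327 + 0.6·0.0673) ≈ 0.8900
After 'raise': P(aggressive) = 0.65·0.8900 / (0.65·0.8900 + 0.4·0.1100) ≈ 0.9293

0.929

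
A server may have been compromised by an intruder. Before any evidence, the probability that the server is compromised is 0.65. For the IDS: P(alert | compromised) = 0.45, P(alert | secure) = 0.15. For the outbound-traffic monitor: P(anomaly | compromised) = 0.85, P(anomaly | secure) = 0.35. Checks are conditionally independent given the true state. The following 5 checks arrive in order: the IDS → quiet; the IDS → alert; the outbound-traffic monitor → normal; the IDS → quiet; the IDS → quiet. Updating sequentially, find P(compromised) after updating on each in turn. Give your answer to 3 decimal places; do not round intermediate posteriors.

0.258

After the IDS='quiet': P(compromised) = 0.55·0.6500 / (0.55·0.6500 + 0.85·0.3500) ≈ 0.5458
After the IDS='alert': P(compromised) = 0.45·0.5458 / (0.45·0.5458 + 0.15·0.4542) ≈ 0.7828
After the outbound-traffic monitor='normal': P(compromised) = 0.15·0.7828 / (0.15·0.7828 + 0.65·0.2172) ≈ 0.4541
After the IDS='quiet': P(compromised) = 0.55·0.4541 / (0.55·0.4541 + 0.85·0.5459) ≈ 0.3499
After the IDS='quiet': P(compromised) = 0.55·0.3499 / (0.55·0.3499 + 0.85·0.6501) ≈ 0.2583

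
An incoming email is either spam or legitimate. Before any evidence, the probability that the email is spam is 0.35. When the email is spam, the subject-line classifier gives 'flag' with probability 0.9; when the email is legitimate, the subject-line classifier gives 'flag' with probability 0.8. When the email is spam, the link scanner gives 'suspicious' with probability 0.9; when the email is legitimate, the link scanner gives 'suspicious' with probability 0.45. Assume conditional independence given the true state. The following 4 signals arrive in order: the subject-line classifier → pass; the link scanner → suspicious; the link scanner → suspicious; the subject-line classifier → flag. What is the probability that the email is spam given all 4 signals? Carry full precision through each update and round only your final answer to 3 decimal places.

0.548

After the subject-line classifier='pass': P(spam) = 0.1·0.3500 / (0.1·0.3500 + 0.2·0.6500) ≈ 0.2121
After the link scanner='suspicious': P(spam) = 0.9·0.2121 / (0.9·0.2121 + 0.45·0.7879) ≈ 0.3500
After the link scanner='suspicious': P(spam) = 0.9·0.3500 / (0.9·0.3500 + 0.45·0.6500) ≈ 0.5185
After the subject-line classifier='flag': P(spam) = 0.9·0.5185 / (0.9·0.5185 + 0.8·0.4815) ≈ 0.5478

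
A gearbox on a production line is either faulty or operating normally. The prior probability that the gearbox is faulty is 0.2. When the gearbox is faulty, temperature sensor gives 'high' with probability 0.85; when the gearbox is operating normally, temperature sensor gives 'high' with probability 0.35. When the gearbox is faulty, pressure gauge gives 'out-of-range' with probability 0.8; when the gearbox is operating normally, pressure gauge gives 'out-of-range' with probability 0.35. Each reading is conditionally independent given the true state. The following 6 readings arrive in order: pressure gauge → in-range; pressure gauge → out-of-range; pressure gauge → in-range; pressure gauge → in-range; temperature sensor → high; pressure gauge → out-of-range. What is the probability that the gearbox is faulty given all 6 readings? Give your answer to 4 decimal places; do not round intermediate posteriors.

After pressure gauge='in-range': P(faulty) = 0.2·0.2000 / (0.2·0.2000 + 0.65·0.8000) ≈ 0.0714
After pressure gauge='out-of-range': P(faulty) = 0.8·0.0714 / (0.8·0.0714 + 0.35·0.9286) ≈ 0.1495
After pressure gauge='in-range': P(faulty) = 0.2·0.1495 / (0.2·0.1495 + 0.65·0.8505) ≈ 0.0513
After pressure gauge='in-range': P(faulty) = 0.2·0.0513 / (0.2·0.0513 + 0.65·0.9487) ≈ 0.0164
After temperature sensor='high': P(faulty) = 0.85·0.0164 / (0.85·0.0164 + 0.35·0.9836) ≈ 0.0389
After pressure gauge='out-of-range': P(faulty) = 0.8·0.0389 / (0.8·0.0389 + 0.35·0.9611) ≈ 0.0846

0.0846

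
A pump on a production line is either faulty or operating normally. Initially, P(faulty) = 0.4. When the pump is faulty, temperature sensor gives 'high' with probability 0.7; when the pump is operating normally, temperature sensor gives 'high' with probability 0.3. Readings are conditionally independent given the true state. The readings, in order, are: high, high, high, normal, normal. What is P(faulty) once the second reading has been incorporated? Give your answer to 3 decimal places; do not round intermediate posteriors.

0.784

After 'high': P(faulty) = 0.7·0.4000 / (0.7·0.4000 + 0.3·0.6000) ≈ 0.6087
After 'high': P(faulty) = 0.7·0.6087 / (0.7·0.6087 + 0.3·0.3913) ≈ 0.7840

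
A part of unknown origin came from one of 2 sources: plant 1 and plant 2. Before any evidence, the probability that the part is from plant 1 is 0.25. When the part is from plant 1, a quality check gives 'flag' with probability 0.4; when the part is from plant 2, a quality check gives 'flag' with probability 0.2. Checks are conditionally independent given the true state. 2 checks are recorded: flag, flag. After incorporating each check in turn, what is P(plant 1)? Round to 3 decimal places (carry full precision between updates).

0.571

Each posterior becomes the prior for the next update.
After 'flag': P(plant 1) = 0.4·0.2500 / (0.4·0.2500 + 0.2·0.7500) ≈ 0.4000
After 'flag': P(plant 1) = 0.4·0.4000 / (0.4·0.4000 + 0.2·0.6000) ≈ 0.5714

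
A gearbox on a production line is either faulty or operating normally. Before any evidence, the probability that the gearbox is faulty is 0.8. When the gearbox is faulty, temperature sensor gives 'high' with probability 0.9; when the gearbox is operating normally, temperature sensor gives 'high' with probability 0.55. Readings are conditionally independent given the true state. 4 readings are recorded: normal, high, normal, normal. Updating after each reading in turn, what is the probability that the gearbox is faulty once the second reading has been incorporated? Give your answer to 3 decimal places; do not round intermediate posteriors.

0.593

After 'normal': P(faulty) = 0.1·0.8000 / (0.1·0.8000 + 0.45·0.2000) ≈ 0.4706
After 'high': P(faulty) = 0.9·0.4706 / (0.9·0.4706 + 0.55·0.5294) ≈ 0.5926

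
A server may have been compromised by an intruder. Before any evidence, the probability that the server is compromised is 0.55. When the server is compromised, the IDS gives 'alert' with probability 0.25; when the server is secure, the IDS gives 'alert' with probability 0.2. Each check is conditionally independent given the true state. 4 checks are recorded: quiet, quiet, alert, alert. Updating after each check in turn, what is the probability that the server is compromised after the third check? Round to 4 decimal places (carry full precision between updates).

0.5732

After 'quiet': P(compromised) = 0.75·0.5500 / (0.75·0.5500 + 0.8·0.4500) ≈ 0.5340
After 'quiet': P(compromised) = 0.75·0.5340 / (0.75·0.5340 + 0.8·0.4660) ≈ 0.5179
After 'alert': P(compromised) = 0.25·0.5179 / (0.25·0.5179 + 0.2·0.4821) ≈ 0.5732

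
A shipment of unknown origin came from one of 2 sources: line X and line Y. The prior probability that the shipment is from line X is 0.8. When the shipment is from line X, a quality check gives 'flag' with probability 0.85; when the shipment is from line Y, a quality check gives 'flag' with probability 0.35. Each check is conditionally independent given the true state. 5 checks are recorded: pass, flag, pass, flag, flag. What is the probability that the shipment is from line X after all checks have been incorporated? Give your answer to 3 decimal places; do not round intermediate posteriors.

0.753

After 'pass': P(line X) = 0.15·0.8000 / (0.15·0.8000 + 0.65·0.2000) ≈ 0.4800
After 'flag': P(line X) = 0.85·0.4800 / (0.85·0.4800 + 0.35·0.5200) ≈ 0.6915
After 'pass': P(line X) = 0.15·0.6915 / (0.15·0.6915 + 0.65·0.3085) ≈ 0.3409
After 'flag': P(line X) = 0.85·0.3409 / (0.85·0.3409 + 0.35·0.6591) ≈ 0.5568
After 'flag': P(line X) = 0.85·0.5568 / (0.85·0.5568 + 0.35·0.4432) ≈ 0.7532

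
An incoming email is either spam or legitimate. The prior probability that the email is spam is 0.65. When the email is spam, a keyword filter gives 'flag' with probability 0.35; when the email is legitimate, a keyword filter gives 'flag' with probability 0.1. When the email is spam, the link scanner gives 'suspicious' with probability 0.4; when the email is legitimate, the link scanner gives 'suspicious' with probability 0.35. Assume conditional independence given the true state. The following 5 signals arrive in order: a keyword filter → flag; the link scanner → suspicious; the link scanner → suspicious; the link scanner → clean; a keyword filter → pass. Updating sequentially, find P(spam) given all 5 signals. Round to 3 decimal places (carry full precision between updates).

After a keyword filter='flag': P(spam) = 0.35·0.6500 / (0.35·0.6500 + 0.1·0.3500) ≈ 0.8667
After the link scanner='suspicious': P(spam) = 0.4·0.8667 / (0.4·0.8667 + 0.35·0.1333) ≈ 0.8814
After the link scanner='suspicious': P(spam) = 0.4·0.8814 / (0.4·0.8814 + 0.35·0.1186) ≈ 0.8946
After the link scanner='clean': P(spam) = 0.6·0.8946 / (0.6·0.8946 + 0.65·0.1054) ≈ 0.8868
After a keyword filter='pass': P(spam) = 0.65·0.8868 / (0.65·0.8868 + 0.9·0.1132) ≈ 0.8498

0.850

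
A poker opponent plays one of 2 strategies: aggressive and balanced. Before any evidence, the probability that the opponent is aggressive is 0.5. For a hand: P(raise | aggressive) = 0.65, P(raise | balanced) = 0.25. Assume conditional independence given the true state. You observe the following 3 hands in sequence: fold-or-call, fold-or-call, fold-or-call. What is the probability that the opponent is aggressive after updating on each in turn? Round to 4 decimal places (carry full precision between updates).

Each posterior becomes the prior for the next update.
After 'fold-or-call': P(aggressive) = 0.35·0.5000 / (0.35·0.5000 + 0.75·0.5000) ≈ 0.3182
After 'fold-or-call': P(aggressive) = 0.35·0.3182 / (0.35·0.3182 + 0.75·0.6818) ≈ 0.1788
After 'fold-or-call': P(aggressive) = 0.35·0.1788 / (0.35·0.1788 + 0.75·0.8212) ≈ 0.0923

0.0923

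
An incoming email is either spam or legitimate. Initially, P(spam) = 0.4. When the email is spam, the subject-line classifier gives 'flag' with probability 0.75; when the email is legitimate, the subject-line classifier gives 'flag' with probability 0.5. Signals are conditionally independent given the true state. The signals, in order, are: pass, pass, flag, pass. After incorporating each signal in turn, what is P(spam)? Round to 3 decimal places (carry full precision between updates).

Each posterior becomes the prior for the next update.
After 'pass': P(spam) = 0.25·0.4000 / (0.25·0.4000 + 0.5·0.6000) ≈ 0.2500
After 'pass': P(spam) = 0.25·0.2500 / (0.25·0.2500 + 0.5·0.7500) ≈ 0.1429
After 'flag': P(spam) = 0.75·0.1429 / (0.75·0.1429 + 0.5·0.8571) ≈ 0.2000
After 'pass': P(spam) = 0.25·0.2000 / (0.25·0.2000 + 0.5·0.8000) ≈ 0.1111

0.111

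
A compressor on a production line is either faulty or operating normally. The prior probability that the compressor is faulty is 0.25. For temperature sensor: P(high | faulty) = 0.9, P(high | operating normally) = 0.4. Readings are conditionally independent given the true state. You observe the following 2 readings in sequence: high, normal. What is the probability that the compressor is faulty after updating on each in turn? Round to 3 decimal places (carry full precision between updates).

0.111

After 'high': P(faulty) = 0.9·0.2500 / (0.9·0.2500 + 0.4·0.7500) ≈ 0.4286
After 'normal': P(faulty) = 0.1·0.4286 / (0.1·0.4286 + 0.6·0.5714) ≈ 0.1111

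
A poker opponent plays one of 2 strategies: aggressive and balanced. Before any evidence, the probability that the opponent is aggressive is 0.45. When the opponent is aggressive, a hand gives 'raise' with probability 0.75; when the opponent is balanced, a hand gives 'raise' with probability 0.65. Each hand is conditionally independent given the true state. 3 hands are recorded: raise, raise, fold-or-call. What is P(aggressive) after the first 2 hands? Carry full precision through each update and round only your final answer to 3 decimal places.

0.521

Each posterior becomes the prior for the next update.
After 'raise': P(aggressive) = 0.75·0.4500 / (0.75·0.4500 + 0.65·0.5500) ≈ 0.4856
After 'raise': P(aggressive) = 0.75·0.4856 / (0.75·0.4856 + 0.65·0.5144) ≈ 0.5214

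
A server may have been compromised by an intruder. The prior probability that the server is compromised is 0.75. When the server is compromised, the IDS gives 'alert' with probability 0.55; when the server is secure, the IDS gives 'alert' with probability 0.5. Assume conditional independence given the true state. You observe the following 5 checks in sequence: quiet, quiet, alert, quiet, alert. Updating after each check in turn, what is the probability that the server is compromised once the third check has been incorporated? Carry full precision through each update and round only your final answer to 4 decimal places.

0.7277

After 'quiet': P(compromised) = 0.45·0.7500 / (0.45·0.7500 + 0.5·0.2500) ≈ 0.7297
After 'quiet': P(compromised) = 0.45·0.7297 / (0.45·0.7297 + 0.5·0.2703) ≈ 0.7085
After 'alert': P(compromised) = 0.55·0.7085 / (0.55·0.7085 + 0.5·0.2915) ≈ 0.7277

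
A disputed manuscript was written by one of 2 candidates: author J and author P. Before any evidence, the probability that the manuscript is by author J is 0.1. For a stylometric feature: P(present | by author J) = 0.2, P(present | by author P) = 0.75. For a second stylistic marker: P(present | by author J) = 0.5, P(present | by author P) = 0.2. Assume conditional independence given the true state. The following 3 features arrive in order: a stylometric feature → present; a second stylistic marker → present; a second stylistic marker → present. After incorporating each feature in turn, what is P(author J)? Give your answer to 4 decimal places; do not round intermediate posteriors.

Each posterior becomes the prior for the next update.
After a stylometric feature='present': P(author J) = 0.2·0.1000 / (0.2·0.1000 + 0.75·0.9000) ≈ 0.0288
After a second stylistic marker='present': P(author J) = 0.5·0.0288 / (0.5·0.0288 + 0.2·0.9712) ≈ 0.0690
After a second stylistic marker='present': P(author J) = 0.5·0.0690 / (0.5·0.0690 + 0.2·0.9310) ≈ 0.1562

0.1563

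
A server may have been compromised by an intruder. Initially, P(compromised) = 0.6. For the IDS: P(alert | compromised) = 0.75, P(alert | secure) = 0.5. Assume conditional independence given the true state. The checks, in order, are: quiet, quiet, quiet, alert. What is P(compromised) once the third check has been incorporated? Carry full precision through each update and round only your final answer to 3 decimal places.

0.158

After 'quiet': P(compromised) = 0.25·0.6000 / (0.25·0.6000 + 0.5·0.4000) ≈ 0.4286
After 'quiet': P(compromised) = 0.25·0.4286 / (0.25·0.4286 + 0.5·0.5714) ≈ 0.2727
After 'quiet': P(compromised) = 0.25·0.2727 / (0.25·0.2727 + 0.5·0.7273) ≈ 0.1579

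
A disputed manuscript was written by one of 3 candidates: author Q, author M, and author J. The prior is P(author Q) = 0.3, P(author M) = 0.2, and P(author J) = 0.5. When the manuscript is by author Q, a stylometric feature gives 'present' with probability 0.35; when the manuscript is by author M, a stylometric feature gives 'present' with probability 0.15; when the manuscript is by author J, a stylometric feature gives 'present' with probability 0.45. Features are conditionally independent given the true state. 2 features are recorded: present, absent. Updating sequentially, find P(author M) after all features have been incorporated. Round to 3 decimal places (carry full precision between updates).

0.117

Each posterior becomes the prior for the next update.
After 'present': normaliser = 0.35·0.3000 + 0.15·0.2000 + 0.45·0.5000; P(author Q) ≈ 0.2917, P(author M) ≈ 0.0833, P(author J) ≈ 0.6250
After 'absent': normaliser = 0.65·0.2917 + 0.85·0.0833 + 0.55·0.6250; P(author Q) ≈ 0.3138, P(author M) ≈ 0.1172, P(author J) ≈ 0.5690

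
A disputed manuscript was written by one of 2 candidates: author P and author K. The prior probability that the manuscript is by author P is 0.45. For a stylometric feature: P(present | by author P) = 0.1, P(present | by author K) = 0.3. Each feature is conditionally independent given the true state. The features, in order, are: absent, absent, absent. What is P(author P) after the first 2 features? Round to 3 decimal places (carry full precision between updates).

After 'absent': P(author P) = 0.9·0.4500 / (0.9·0.4500 + 0.7·0.5500) ≈ 0.5127
After 'absent': P(author P) = 0.9·0.5127 / (0.9·0.5127 + 0.7·0.4873) ≈ 0.5749

0.575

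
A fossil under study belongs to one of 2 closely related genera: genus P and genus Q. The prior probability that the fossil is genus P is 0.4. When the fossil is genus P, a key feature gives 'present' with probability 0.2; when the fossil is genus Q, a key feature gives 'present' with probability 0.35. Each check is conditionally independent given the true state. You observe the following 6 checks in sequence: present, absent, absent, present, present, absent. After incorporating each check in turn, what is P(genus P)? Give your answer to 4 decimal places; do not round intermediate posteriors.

0.1883

After 'present': P(genus P) = 0.2·0.4000 / (0.2·0.4000 + 0.35·0.6000) ≈ 0.2759
After 'absent': P(genus P) = 0.8·0.2759 / (0.8·0.2759 + 0.65·0.7241) ≈ 0.3192
After 'absent': P(genus P) = 0.8·0.3192 / (0.8·0.3192 + 0.65·0.6808) ≈ 0.3659
After 'present': P(genus P) = 0.2·0.3659 / (0.2·0.3659 + 0.35·0.6341) ≈ 0.2480
After 'present': P(genus P) = 0.2·0.2480 / (0.2·0.2480 + 0.35·0.7520) ≈ 0.1586
After 'absent': P(genus P) = 0.8·0.1586 / (0.8·0.1586 + 0.65·0.8414) ≈ 0.1883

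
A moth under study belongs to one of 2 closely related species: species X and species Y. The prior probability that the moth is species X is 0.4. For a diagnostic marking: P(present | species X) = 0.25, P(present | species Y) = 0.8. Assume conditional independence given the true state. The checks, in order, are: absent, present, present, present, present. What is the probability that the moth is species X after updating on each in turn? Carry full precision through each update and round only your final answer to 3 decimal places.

0.023

After 'absent': P(species X) = 0.75·0.4000 / (0.75·0.4000 + 0.2·0.6000) ≈ 0.7143
After 'present': P(species X) = 0.25·0.7143 / (0.25·0.7143 + 0.8·0.2857) ≈ 0.4386
After 'present': P(species X) = 0.25·0.4386 / (0.25·0.4386 + 0.8·0.5614) ≈ 0.1962
After 'present': P(species X) = 0.25·0.1962 / (0.25·0.1962 + 0.8·0.8038) ≈ 0.0709
After 'present': P(species X) = 0.25·0.0709 / (0.25·0.0709 + 0.8·0.9291) ≈ 0.0233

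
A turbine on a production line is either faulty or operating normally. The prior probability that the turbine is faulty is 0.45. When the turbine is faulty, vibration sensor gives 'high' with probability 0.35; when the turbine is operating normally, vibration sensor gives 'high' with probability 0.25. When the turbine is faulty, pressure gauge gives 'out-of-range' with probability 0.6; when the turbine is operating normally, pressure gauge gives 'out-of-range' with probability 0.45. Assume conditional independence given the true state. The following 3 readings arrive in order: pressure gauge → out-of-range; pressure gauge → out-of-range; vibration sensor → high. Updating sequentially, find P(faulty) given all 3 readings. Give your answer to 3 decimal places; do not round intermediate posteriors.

0.671

Apply Bayes' rule sequentially, carrying P(faulty) forward.
After pressure gauge='out-of-range': P(faulty) = 0.6·0.4500 / (0.6·0.4500 + 0.45·0.5500) ≈ 0.5217
After pressure gauge='out-of-range': P(faulty) = 0.6·0.5217 / (0.6·0.5217 + 0.45·0.4783) ≈ 0.5926
After vibration sensor='high': P(faulty) = 0.35·0.5926 / (0.35·0.5926 + 0.25·0.4074) ≈ 0.6707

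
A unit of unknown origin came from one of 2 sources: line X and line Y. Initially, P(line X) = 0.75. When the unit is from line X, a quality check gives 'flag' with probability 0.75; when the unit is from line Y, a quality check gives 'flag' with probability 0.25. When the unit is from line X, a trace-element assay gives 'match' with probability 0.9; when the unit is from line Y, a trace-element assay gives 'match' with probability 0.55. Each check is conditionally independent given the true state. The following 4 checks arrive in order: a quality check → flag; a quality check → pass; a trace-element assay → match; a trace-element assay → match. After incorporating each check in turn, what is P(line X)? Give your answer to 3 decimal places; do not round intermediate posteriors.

0.889

After a quality check='flag': P(line X) = 0.75·0.7500 / (0.75·0.7500 + 0.25·0.2500) ≈ 0.9000
After a quality check='pass': P(line X) = 0.25·0.9000 / (0.25·0.9000 + 0.75·0.1000) ≈ 0.7500
After a trace-element assay='match': P(line X) = 0.9·0.7500 / (0.9·0.7500 + 0.55·0.2500) ≈ 0.8308
After a trace-element assay='match': P(line X) = 0.9·0.8308 / (0.9·0.8308 + 0.55·0.1692) ≈ 0.8893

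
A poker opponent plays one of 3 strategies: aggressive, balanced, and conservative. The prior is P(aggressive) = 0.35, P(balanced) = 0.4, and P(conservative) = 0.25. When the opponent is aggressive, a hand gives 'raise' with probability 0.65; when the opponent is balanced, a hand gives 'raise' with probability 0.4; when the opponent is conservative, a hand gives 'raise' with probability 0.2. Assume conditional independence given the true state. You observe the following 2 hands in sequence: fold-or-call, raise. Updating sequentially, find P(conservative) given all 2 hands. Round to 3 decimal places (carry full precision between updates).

After 'fold-or-call': normaliser = 0.35·0.3500 + 0.6·0.4000 + 0.8·0.2500; P(aggressive) ≈ 0.2178, P(balanced) ≈ 0.4267, P(conservative) ≈ 0.3556
After 'raise': normaliser = 0.65·0.2178 + 0.4·0.4267 + 0.2·0.3556; P(aggressive) ≈ 0.3693, P(balanced) ≈ 0.4452, P(conservative) ≈ 0.1855

0.186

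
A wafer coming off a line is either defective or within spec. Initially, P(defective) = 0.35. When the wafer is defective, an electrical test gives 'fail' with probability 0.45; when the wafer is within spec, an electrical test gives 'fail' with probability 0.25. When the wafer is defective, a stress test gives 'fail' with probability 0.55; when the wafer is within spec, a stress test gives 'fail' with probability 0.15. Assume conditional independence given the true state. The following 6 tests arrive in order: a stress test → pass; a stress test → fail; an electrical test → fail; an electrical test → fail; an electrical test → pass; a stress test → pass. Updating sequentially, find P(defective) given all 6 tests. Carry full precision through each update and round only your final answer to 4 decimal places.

0.5680

After a stress test='pass': P(defective) = 0.45·0.3500 / (0.45·0.3500 + 0.85·0.6500) ≈ 0.2218
After a stress test='fail': P(defective) = 0.55·0.2218 / (0.55·0.2218 + 0.15·0.7782) ≈ 0.5111
After an electrical test='fail': P(defective) = 0.45·0.5111 / (0.45·0.5111 + 0.25·0.4889) ≈ 0.6530
After an electrical test='fail': P(defective) = 0.45·0.6530 / (0.45·0.6530 + 0.25·0.3470) ≈ 0.7720
After an electrical test='pass': P(defective) = 0.55·0.7720 / (0.55·0.7720 + 0.75·0.2280) ≈ 0.7129
After a stress test='pass': P(defective) = 0.45·0.7129 / (0.45·0.7129 + 0.85·0.2871) ≈ 0.5680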